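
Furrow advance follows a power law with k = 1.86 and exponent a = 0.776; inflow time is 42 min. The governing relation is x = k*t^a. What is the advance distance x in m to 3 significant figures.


x = 1.86 * 42^0.776 = 33.8 m
Therefore the advance distance x = 33.8 m.


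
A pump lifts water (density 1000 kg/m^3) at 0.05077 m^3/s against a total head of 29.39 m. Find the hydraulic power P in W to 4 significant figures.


Approach: apply the hydraulic power relation, P = rho*g*Q*H.
P = 1000 * 9.81 * 0.05077 * 29.39 = 14640 W
Therefore the hydraulic power P = 14640 W.


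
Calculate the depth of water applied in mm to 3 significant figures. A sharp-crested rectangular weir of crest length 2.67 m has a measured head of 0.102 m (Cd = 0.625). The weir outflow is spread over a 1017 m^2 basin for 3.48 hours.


Approach: apply the rectangular weir equation with a volume-to-depth conversion, Q = (2/3)*Cd*L*sqrt(2g)*H^1.5; d = Q*t/A * 1000.
Step 1 — weir discharge:
  Q = (2/3)*0.625*2.67*sqrt(2*9.81)*0.102^1.5 = 0.16053 m^3/s
Step 2 — volume: V = 0.16053 * 3.48*3600 = 2011.1 m^3
Step 3 — depth: d = V/A * 1000 = 2011.1/1017 * 1000 = 1980 mm
Therefore the depth of water applied = 1980 mm.


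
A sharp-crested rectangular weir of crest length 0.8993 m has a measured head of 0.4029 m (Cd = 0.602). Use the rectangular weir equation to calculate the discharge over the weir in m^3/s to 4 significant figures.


Approach: apply the rectangular weir equation, Q = (2/3)*Cd*L*sqrt(2g)*H^1.5.
Q = (2/3)*0.602*0.8993*sqrt(2*9.81)*0.4029^1.5 = 0.4088 m^3/s
Therefore the discharge over the weir = 0.4088 m^3/s.


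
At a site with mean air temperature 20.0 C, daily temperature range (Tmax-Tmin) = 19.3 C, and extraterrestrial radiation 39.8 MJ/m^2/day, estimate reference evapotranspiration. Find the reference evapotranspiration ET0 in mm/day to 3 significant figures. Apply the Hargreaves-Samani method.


Approach: apply the Hargreaves-Samani method, ET0 = 0.0023*(Tmean+17.8)*sqrt(Tmax-Tmin)*0.408*Ra.
ET0 = 0.0023*(20.0+17.8)*sqrt(19.3)*0.408*39.8 = 6.20 mm/day
Therefore the reference evapotranspiration ET0 = 6.20 mm/day.


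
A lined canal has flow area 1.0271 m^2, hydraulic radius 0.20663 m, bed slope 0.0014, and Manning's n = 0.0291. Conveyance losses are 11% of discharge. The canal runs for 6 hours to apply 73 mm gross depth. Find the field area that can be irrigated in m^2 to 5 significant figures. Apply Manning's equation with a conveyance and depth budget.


Approach: apply Manning's equation with a conveyance and depth budget, Q = (1/n)*A*R^(2/3)*S^(1/2); Q_field = Q*(1-loss); Area = Q_field*t/(d/1000).
Step 1 — canal discharge (Manning's equation):
  Q = (1/0.0291) * 1.0271 * 0.20663^(2/3) * 0.0014^(1/2) = 0.4615790 m^3/s
Step 2 — delivered flow: Q_field = 0.4615790*(1 - 11/100) = 0.4108053 m^3/s
Step 3 — volume delivered: V = 0.4108053 * 6*3600 = 8873.394 m^3
Step 4 — area served: A = V / (depth/1000) = 8873.394 / 0.073 = 121550 m^2
Therefore the field area that can be irrigated = 121550 m^2.


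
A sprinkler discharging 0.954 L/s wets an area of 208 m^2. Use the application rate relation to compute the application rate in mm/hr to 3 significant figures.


Approach: apply the application rate relation, rate = (Q/A)*3600.
rate = (0.954 / 208) * 3600 = 16.5 mm/hr
Therefore the application rate = 16.5 mm/hr.


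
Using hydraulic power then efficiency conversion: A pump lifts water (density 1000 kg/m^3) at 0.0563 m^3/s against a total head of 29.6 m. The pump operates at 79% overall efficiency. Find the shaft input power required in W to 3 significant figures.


Approach: apply hydraulic power then efficiency conversion, P = rho*g*Q*H; P_in = P/eta.
Step 1 — hydraulic power (P = rho*g*Q*H):
  P = 1000 * 9.81 * 0.0563 * 29.6 = 16348 W
Step 2 — input power: P_in = P/eta = 16348 / 0.79 = 20700 W
Therefore the shaft input power required = 20700 W.


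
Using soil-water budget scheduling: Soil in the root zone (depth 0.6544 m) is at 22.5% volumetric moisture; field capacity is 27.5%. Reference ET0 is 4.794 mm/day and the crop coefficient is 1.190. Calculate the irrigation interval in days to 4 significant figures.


Approach: apply soil-water budget scheduling, SMD = (FC-theta)/100*depth*1000; ETc = ET0*Kc; interval = SMD/ETc.
Step 1 — soil moisture deficit:
  SMD = (27.5 - 22.5)/100 * 0.6544 * 1000 = 32.7200 mm
Step 2 — daily crop ET (ETc = ET0*Kc):
  ETc = 4.794 * 1.190 = 5.70486 mm/day
Step 3 — irrigation interval (SMD/ETc):
  interval = 32.7200 / 5.70486 = 5.735 days
Therefore the irrigation interval = 5.735 days.


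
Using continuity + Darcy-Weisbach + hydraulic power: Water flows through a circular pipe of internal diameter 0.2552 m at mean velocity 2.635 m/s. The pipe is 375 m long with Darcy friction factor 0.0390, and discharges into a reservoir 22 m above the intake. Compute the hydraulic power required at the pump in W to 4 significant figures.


Approach: apply continuity + Darcy-Weisbach + hydraulic power, Q = A*v; hf = f*(L/D)*(v^2/(2g)); H = static + hf; P = rho*g*Q*H.
Step 1 — flow rate (continuity, Q = A*v):
  A = pi*(0.2552/2)^2 = 0.0511507 m^2
  Q = 0.0511507 * 2.635 = 0.134782 m^3/s
Step 2 — friction head loss (Darcy-Weisbach):
  hf = 0.0390 * (375/0.2552) * (2.635^2 / (2*9.81))
  hf = 20.2804 m
Step 3 — total head: H = 22 + 20.2804 = 42.2804 m
Step 4 — hydraulic power (P = rho*g*Q*H):
  P = 1000 * 9.81 * 0.134782 * 42.2804 = 55900 W
Therefore the hydraulic power required at the pump = 55900 W.


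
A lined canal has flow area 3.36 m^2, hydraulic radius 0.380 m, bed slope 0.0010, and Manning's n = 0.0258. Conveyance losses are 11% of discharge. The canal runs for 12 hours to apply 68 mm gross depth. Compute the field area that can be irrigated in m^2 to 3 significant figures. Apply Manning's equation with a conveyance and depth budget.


Approach: apply Manning's equation with a conveyance and depth budget, Q = (1/n)*A*R^(2/3)*S^(1/2); Q_field = Q*(1-loss); Area = Q_field*t/(d/1000).
Step 1 — canal discharge (Manning's equation):
  Q = (1/0.0258) * 3.36 * 0.380^(2/3) * 0.0010^(1/2) = 2.1606 m^3/s
Step 2 — delivered flow: Q_field = 2.1606*(1 - 11/100) = 1.9229 m^3/s
Step 3 — volume delivered: V = 1.9229 * 12*3600 = 83071 m^3
Step 4 — area served: A = V / (depth/1000) = 83071 / 0.068 = 1220000 m^2
Therefore the field area that can be irrigated = 1220000 m^2.


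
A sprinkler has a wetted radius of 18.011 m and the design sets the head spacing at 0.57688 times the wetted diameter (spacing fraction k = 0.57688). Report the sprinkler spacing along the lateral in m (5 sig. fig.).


Approach: apply the sprinkler spacing rule (spacing as a fraction of wetted diameter), S = k*(2*R).
S = 0.57688 * (2 * 18.011) = 20.780 m
Therefore the sprinkler spacing along the lateral = 20.780 m.


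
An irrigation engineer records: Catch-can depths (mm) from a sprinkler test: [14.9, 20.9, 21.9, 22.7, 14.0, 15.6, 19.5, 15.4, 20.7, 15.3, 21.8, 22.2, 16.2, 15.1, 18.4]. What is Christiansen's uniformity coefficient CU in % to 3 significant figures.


Approach: apply Christiansen's uniformity coefficient, CU = (1 - mean_abs_deviation/mean)*100.
mean = 18.307 mm
mean |d_i - mean| = 2.8862 mm
CU = (1 - 2.8862/18.307)*100 = 84.2 %
Therefore Christiansen's uniformity coefficient CU = 84.2 %.


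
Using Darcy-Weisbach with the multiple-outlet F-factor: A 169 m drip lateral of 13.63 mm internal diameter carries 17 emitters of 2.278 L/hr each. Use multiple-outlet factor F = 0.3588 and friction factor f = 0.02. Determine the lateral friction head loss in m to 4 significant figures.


Approach: apply Darcy-Weisbach with the multiple-outlet F-factor, Q = n*q/(3600*1000) m^3/s; v = Q/A; hf = F*f*(L/D)*(v^2/(2g)).
Q = 17*2.278/(3600*1000) = 1.07572e-05 m^3/s
A = pi*(13.63e-3/2)^2 = 1.45909e-04 m^2, so v = Q/A = 0.0737256 m/s
hf = 0.3588*0.02*(169/0.01363)*(0.0737256^2/(2*9.81)) = 0.02465 m
Therefore the lateral friction head loss = 0.02465 m.


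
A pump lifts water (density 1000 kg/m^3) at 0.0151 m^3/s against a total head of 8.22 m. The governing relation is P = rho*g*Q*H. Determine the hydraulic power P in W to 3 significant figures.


P = 1000 * 9.81 * 0.0151 * 8.22 = 1220 W
Therefore the hydraulic power P = 1220 W.


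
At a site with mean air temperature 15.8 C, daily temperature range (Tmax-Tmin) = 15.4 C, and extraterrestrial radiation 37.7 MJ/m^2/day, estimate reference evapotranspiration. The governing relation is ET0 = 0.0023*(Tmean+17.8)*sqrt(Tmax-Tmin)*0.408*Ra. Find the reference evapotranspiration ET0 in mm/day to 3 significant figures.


ET0 = 0.0023*(15.8+17.8)*sqrt(15.4)*0.408*37.7 = 4.66 mm/day
Therefore the reference evapotranspiration ET0 = 4.66 mm/day.


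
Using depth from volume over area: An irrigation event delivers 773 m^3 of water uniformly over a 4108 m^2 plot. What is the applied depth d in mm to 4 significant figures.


Approach: apply depth from volume over area, d = (V/A)*1000.
d = (773 / 4108) * 1000 = 188.2 mm
Therefore the applied depth d = 188.2 mm.


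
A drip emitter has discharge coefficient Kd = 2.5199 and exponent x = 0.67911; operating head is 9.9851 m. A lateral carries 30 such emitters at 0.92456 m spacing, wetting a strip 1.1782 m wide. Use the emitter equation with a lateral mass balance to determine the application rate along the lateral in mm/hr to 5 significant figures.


Approach: apply the emitter equation with a lateral mass balance, q = Kd*h^x; Q = n*q; rate = Q/(n*spacing*width).
Step 1 — single emitter flow (q = Kd*h^x):
  q = 2.5199 * 9.9851^0.67911 = 12.02413 L/hr
Step 2 — total lateral flow: Q = 30 * 12.02413 = 360.7238 L/hr
Step 3 — wetted area: A = 30 * 0.92456 * 1.1782 = 32.67950 m^2
Step 4 — application rate: Q/A = 360.7238/32.67950 = 11.038 mm/hr
Therefore the application rate along the lateral = 11.038 mm/hr.


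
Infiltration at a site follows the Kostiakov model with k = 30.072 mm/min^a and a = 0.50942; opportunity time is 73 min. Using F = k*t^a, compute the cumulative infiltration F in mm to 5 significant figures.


F = 30.072 * 73^0.50942 = 267.53 mm
Therefore the cumulative infiltration F = 267.53 mm.


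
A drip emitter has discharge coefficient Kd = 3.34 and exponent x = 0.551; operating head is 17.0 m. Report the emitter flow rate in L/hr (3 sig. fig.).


Approach: apply the emitter characteristic equation, q = Kd * h^x.
q = 3.34 * 17.0^0.551 = 15.9 L/hr
Therefore the emitter flow rate = 15.9 L/hr.


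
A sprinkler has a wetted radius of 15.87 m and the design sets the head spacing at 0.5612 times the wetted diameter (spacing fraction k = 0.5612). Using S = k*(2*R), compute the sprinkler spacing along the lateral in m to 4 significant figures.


S = 0.5612 * (2 * 15.87) = 17.81 m
Therefore the sprinkler spacing along the lateral = 17.81 m.


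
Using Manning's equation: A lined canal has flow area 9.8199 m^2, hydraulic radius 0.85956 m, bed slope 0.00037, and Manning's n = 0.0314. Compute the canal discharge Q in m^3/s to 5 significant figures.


Approach: apply Manning's equation, Q = (1/n)*A*R^(2/3)*S^(1/2).
Q = (1/0.0314) * 9.8199 * 0.85956^(2/3) * 0.00037^(1/2) = 5.4383 m^3/s
Therefore the canal discharge Q = 5.4383 m^3/s.


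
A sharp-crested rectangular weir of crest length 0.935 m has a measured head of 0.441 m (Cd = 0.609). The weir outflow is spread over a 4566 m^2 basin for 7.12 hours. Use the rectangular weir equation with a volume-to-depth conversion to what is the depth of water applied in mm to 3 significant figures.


Approach: apply the rectangular weir equation with a volume-to-depth conversion, Q = (2/3)*Cd*L*sqrt(2g)*H^1.5; d = Q*t/A * 1000.
Step 1 — weir discharge:
  Q = (2/3)*0.609*0.935*sqrt(2*9.81)*0.441^1.5 = 0.49243 m^3/s
Step 2 — volume: V = 0.49243 * 7.12*3600 = 12622 m^3
Step 3 — depth: d = V/A * 1000 = 12622/4566 * 1000 = 2760 mm
Therefore the depth of water applied = 2760 mm.


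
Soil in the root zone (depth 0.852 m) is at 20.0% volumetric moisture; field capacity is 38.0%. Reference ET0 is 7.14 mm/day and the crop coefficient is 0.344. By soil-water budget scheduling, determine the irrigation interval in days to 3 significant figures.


Approach: apply soil-water budget scheduling, SMD = (FC-theta)/100*depth*1000; ETc = ET0*Kc; interval = SMD/ETc.
Step 1 — soil moisture deficit:
  SMD = (38.0 - 20.0)/100 * 0.852 * 1000 = 153.36 mm
Step 2 — daily crop ET (ETc = ET0*Kc):
  ETc = 7.14 * 0.344 = 2.4562 mm/day
Step 3 — irrigation interval (SMD/ETc):
  interval = 153.36 / 2.4562 = 62.4 days
Therefore the irrigation interval = 62.4 days.


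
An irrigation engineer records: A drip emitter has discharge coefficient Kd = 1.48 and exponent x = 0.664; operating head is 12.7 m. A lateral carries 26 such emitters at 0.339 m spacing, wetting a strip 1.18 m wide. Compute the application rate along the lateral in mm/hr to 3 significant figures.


Approach: apply the emitter equation with a lateral mass balance, q = Kd*h^x; Q = n*q; rate = Q/(n*spacing*width).
Step 1 — single emitter flow (q = Kd*h^x):
  q = 1.48 * 12.7^0.664 = 8.0018 L/hr
Step 2 — total lateral flow: Q = 26 * 8.0018 = 208.05 L/hr
Step 3 — wetted area: A = 26 * 0.339 * 1.18 = 10.401 m^2
Step 4 — application rate: Q/A = 208.05/10.401 = 20.0 mm/hr
Therefore the application rate along the lateral = 20.0 mm/hr.


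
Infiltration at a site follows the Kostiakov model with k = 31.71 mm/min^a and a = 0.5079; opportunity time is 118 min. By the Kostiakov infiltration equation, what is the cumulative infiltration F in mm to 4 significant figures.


Approach: apply the Kostiakov infiltration equation, F = k*t^a.
F = 31.71 * 118^0.5079 = 357.7 mm
Therefore the cumulative infiltration F = 357.7 mm.


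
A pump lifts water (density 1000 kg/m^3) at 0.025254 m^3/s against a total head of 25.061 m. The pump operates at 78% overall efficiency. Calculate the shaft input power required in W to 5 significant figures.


Approach: apply hydraulic power then efficiency conversion, P = rho*g*Q*H; P_in = P/eta.
Step 1 — hydraulic power (P = rho*g*Q*H):
  P = 1000 * 9.81 * 0.025254 * 25.061 = 6208.656 W
Step 2 — input power: P_in = P/eta = 6208.656 / 0.78 = 7959.8 W
Therefore the shaft input power required = 7959.8 W.


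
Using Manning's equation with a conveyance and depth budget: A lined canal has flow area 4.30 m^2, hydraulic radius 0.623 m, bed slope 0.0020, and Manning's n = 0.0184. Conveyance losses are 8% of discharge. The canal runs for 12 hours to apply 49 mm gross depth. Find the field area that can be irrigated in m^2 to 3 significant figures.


Approach: apply Manning's equation with a conveyance and depth budget, Q = (1/n)*A*R^(2/3)*S^(1/2); Q_field = Q*(1-loss); Area = Q_field*t/(d/1000).
Step 1 — canal discharge (Manning's equation):
  Q = (1/0.0184) * 4.30 * 0.623^(2/3) * 0.0020^(1/2) = 7.6236 m^3/s
Step 2 — delivered flow: Q_field = 7.6236*(1 - 8/100) = 7.0137 m^3/s
Step 3 — volume delivered: V = 7.0137 * 12*3600 = 302990 m^3
Step 4 — area served: A = V / (depth/1000) = 302990 / 0.049 = 6180000 m^2
Therefore the field area that can be irrigated = 6180000 m^2.


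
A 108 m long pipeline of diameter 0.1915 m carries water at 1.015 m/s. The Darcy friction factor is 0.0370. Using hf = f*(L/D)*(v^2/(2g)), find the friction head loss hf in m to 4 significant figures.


hf = 0.0370 * (108/0.1915) * (1.015^2 / (2*9.81))
hf = 1.096 m
Therefore the friction head loss hf = 1.096 m.


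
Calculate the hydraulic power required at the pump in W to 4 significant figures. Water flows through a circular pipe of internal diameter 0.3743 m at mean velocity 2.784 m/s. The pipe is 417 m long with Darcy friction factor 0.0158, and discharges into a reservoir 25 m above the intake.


Approach: apply continuity + Darcy-Weisbach + hydraulic power, Q = A*v; hf = f*(L/D)*(v^2/(2g)); H = static + hf; P = rho*g*Q*H.
Step 1 — flow rate (continuity, Q = A*v):
  A = pi*(0.3743/2)^2 = 0.110035 m^2
  Q = 0.110035 * 2.784 = 0.306337 m^3/s
Step 2 — friction head loss (Darcy-Weisbach):
  hf = 0.0158 * (417/0.3743) * (2.784^2 / (2*9.81))
  hf = 6.95365 m
Step 3 — total head: H = 25 + 6.95365 = 31.9536 m
Step 4 — hydraulic power (P = rho*g*Q*H):
  P = 1000 * 9.81 * 0.306337 * 31.9536 = 96030 W
Therefore the hydraulic power required at the pump = 96030 W.


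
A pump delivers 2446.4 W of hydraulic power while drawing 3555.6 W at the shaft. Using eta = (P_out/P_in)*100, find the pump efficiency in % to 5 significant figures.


eta = (2446.4 / 3555.6) * 100 = 68.804 %
Therefore the pump efficiency = 68.804 %.


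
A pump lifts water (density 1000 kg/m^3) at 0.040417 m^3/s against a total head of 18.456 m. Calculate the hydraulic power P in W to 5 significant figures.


Approach: apply the hydraulic power relation, P = rho*g*Q*H.
P = 1000 * 9.81 * 0.040417 * 18.456 = 7317.6 W
Therefore the hydraulic power P = 7317.6 W.


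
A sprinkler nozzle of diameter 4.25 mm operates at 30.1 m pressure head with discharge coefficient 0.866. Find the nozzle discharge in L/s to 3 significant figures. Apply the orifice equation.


Approach: apply the orifice equation, Q = Cd*A*sqrt(2*g*h), A = pi*(d/2)^2.
A = pi*(4.25e-3/2)^2 = 1.4186e-05 m^2
Q = 0.866 * 1.4186e-05 * sqrt(2*9.81*30.1) * 1000 = 0.299 L/s
Therefore the nozzle discharge = 0.299 L/s.


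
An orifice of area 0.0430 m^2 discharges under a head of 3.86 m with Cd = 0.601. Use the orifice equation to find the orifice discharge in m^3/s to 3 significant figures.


Approach: apply the orifice equation, Q = Cd*A*sqrt(2*g*h).
Q = 0.601 * 0.0430 * sqrt(2*9.81*3.86) = 0.225 m^3/s
Therefore the orifice discharge = 0.225 m^3/s.


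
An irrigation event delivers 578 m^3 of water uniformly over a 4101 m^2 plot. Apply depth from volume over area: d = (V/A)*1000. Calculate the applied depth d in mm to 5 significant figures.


d = (578 / 4101) * 1000 = 140.94 mm
Therefore the applied depth d = 140.94 mm.


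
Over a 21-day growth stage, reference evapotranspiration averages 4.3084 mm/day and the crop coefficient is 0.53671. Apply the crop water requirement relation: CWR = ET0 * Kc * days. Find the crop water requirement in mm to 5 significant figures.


CWR = 4.3084 * 0.53671 * 21 = 48.560 mm
Therefore the crop water requirement = 48.560 mm.


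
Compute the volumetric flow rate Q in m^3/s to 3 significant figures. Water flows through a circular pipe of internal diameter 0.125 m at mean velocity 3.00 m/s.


Approach: apply the continuity equation for pipe flow, Q = A * v with A = pi*(D/2)^2.
A = pi*(0.125/2)^2 = 0.012272 m^2
Q = 0.012272 * 3.00 = 0.0368 m^3/s
Therefore the volumetric flow rate Q = 0.0368 m^3/s.


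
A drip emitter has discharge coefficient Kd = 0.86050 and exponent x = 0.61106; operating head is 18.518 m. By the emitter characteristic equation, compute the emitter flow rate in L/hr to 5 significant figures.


Approach: apply the emitter characteristic equation, q = Kd * h^x.
q = 0.86050 * 18.518^0.61106 = 5.1207 L/hr
Therefore the emitter flow rate = 5.1207 L/hr.


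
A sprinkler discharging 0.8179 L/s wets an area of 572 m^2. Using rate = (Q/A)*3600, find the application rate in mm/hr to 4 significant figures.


rate = (0.8179 / 572) * 3600 = 5.148 mm/hr
Therefore the application rate = 5.148 mm/hr.


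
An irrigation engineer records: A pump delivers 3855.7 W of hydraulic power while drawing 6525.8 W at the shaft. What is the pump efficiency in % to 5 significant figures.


Approach: apply the efficiency ratio, eta = (P_out/P_in)*100.
eta = (3855.7 / 6525.8) * 100 = 59.084 %
Therefore the pump efficiency = 59.084 %.


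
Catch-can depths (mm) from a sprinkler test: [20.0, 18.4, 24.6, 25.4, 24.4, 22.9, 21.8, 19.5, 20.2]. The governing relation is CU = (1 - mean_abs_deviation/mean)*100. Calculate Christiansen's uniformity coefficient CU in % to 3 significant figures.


mean = 21.911 mm
mean |d_i - mean| = 2.1457 mm
CU = (1 - 2.1457/21.911)*100 = 90.2 %
Therefore Christiansen's uniformity coefficient CU = 90.2 %.


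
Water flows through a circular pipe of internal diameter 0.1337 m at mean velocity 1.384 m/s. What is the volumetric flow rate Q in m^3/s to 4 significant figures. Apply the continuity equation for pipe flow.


Approach: apply the continuity equation for pipe flow, Q = A * v with A = pi*(D/2)^2.
A = pi*(0.1337/2)^2 = 0.0140395 m^2
Q = 0.0140395 * 1.384 = 0.01943 m^3/s
Therefore the volumetric flow rate Q = 0.01943 m^3/s.


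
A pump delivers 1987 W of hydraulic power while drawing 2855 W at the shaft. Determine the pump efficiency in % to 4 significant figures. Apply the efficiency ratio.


Approach: apply the efficiency ratio, eta = (P_out/P_in)*100.
eta = (1987 / 2855) * 100 = 69.60 %
Therefore the pump efficiency = 69.60 %.


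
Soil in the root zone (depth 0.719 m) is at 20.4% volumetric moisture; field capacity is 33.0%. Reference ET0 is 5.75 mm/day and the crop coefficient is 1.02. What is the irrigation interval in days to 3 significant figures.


Approach: apply soil-water budget scheduling, SMD = (FC-theta)/100*depth*1000; ETc = ET0*Kc; interval = SMD/ETc.
Step 1 — soil moisture deficit:
  SMD = (33.0 - 20.4)/100 * 0.719 * 1000 = 90.594 mm
Step 2 — daily crop ET (ETc = ET0*Kc):
  ETc = 5.75 * 1.02 = 5.8650 mm/day
Step 3 — irrigation interval (SMD/ETc):
  interval = 90.594 / 5.8650 = 15.4 days
Therefore the irrigation interval = 15.4 days.


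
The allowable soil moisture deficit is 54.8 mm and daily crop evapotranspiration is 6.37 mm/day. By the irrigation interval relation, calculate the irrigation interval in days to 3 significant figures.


Approach: apply the irrigation interval relation, interval = SMD / ETc.
interval = 54.8 / 6.37 = 8.60 days
Therefore the irrigation interval = 8.60 days.


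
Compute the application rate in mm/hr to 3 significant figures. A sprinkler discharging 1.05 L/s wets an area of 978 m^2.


Approach: apply the application rate relation, rate = (Q/A)*3600.
rate = (1.05 / 978) * 3600 = 3.87 mm/hr
Therefore the application rate = 3.87 mm/hr.


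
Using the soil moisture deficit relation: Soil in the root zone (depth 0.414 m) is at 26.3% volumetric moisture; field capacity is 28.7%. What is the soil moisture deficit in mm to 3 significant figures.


Approach: apply the soil moisture deficit relation, SMD = (FC - theta)/100 * depth * 1000.
SMD = (28.7 - 26.3)/100 * 0.414 * 1000 = 9.94 mm
Therefore the soil moisture deficit = 9.94 mm.


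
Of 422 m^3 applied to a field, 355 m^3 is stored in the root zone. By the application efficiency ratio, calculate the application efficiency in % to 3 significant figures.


Approach: apply the application efficiency ratio, Ea = (stored/applied)*100.
Ea = (355/422)*100 = 84.1 %
Therefore the application efficiency = 84.1 %.


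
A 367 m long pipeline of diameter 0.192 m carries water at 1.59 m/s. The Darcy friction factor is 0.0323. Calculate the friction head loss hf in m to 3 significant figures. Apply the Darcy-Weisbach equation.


Approach: apply the Darcy-Weisbach equation, hf = f*(L/D)*(v^2/(2g)).
hf = 0.0323 * (367/0.192) * (1.59^2 / (2*9.81))
hf = 7.96 m
Therefore the friction head loss hf = 7.96 m.


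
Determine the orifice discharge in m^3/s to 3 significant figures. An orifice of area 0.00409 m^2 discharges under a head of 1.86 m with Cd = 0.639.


Approach: apply the orifice equation, Q = Cd*A*sqrt(2*g*h).
Q = 0.639 * 0.00409 * sqrt(2*9.81*1.86) = 0.0158 m^3/s
Therefore the orifice discharge = 0.0158 m^3/s.


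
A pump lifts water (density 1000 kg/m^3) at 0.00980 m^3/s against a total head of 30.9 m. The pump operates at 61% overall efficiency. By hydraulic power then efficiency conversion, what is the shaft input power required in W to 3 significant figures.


Approach: apply hydraulic power then efficiency conversion, P = rho*g*Q*H; P_in = P/eta.
Step 1 — hydraulic power (P = rho*g*Q*H):
  P = 1000 * 9.81 * 0.00980 * 30.9 = 2970.7 W
Step 2 — input power: P_in = P/eta = 2970.7 / 0.61 = 4870 W
Therefore the shaft input power required = 4870 W.


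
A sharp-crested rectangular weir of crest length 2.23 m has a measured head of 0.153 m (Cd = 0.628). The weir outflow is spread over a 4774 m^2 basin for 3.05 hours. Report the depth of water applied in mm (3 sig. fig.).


Approach: apply the rectangular weir equation with a volume-to-depth conversion, Q = (2/3)*Cd*L*sqrt(2g)*H^1.5; d = Q*t/A * 1000.
Step 1 — weir discharge:
  Q = (2/3)*0.628*2.23*sqrt(2*9.81)*0.153^1.5 = 0.24749 m^3/s
Step 2 — volume: V = 0.24749 * 3.05*3600 = 2717.5 m^3
Step 3 — depth: d = V/A * 1000 = 2717.5/4774 * 1000 = 569 mm
Therefore the depth of water applied = 569 mm.


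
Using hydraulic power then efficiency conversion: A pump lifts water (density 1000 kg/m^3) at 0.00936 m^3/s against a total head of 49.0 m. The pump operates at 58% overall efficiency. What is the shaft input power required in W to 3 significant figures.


Approach: apply hydraulic power then efficiency conversion, P = rho*g*Q*H; P_in = P/eta.
Step 1 — hydraulic power (P = rho*g*Q*H):
  P = 1000 * 9.81 * 0.00936 * 49.0 = 4499.3 W
Step 2 — input power: P_in = P/eta = 4499.3 / 0.58 = 7760 W
Therefore the shaft input power required = 7760 W.


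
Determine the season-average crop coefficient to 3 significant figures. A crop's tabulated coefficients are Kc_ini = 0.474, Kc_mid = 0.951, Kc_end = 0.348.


Approach: apply a simple seasonal average, Kc_avg = (Kc_ini + Kc_mid + Kc_end)/3.
Kc_avg = (0.474 + 0.951 + 0.348)/3 = 0.591
Therefore the season-average crop coefficient = 0.591.


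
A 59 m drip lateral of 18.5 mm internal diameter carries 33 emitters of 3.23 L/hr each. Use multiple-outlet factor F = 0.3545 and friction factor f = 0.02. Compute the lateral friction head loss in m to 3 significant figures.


Approach: apply Darcy-Weisbach with the multiple-outlet F-factor, Q = n*q/(3600*1000) m^3/s; v = Q/A; hf = F*f*(L/D)*(v^2/(2g)).
Q = 33*3.23/(3600*1000) = 2.9608e-05 m^3/s
A = pi*(18.5e-3/2)^2 = 2.6880e-04 m^2, so v = Q/A = 0.11015 m/s
hf = 0.3545*0.02*(59/0.0185)*(0.11015^2/(2*9.81)) = 0.0140 m
Therefore the lateral friction head loss = 0.0140 m.


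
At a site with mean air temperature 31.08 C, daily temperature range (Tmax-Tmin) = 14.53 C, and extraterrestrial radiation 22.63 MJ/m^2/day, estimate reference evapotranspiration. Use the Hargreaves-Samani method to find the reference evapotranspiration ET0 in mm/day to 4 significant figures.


Approach: apply the Hargreaves-Samani method, ET0 = 0.0023*(Tmean+17.8)*sqrt(Tmax-Tmin)*0.408*Ra.
ET0 = 0.0023*(31.08+17.8)*sqrt(14.53)*0.408*22.63 = 3.957 mm/day
Therefore the reference evapotranspiration ET0 = 3.957 mm/day.


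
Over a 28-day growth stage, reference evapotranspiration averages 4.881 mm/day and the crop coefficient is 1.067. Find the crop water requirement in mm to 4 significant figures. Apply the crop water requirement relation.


Approach: apply the crop water requirement relation, CWR = ET0 * Kc * days.
CWR = 4.881 * 1.067 * 28 = 145.8 mm
Therefore the crop water requirement = 145.8 mm.


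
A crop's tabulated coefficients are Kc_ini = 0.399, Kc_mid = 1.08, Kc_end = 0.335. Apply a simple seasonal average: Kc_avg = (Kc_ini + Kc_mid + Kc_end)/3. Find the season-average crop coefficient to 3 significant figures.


Kc_avg = (0.399 + 1.08 + 0.335)/3 = 0.605
Therefore the season-average crop coefficient = 0.605.


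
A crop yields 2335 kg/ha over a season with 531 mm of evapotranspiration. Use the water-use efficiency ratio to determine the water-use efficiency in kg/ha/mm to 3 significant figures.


Approach: apply the water-use efficiency ratio, WUE = yield/ET.
WUE = 2335 / 531 = 4.40 kg/ha/mm
Therefore the water-use efficiency = 4.40 kg/ha/mm.


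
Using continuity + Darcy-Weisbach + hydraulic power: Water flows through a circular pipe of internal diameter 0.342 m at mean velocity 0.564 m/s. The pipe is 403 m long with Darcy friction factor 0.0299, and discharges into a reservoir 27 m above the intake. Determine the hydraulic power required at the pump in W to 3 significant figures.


Approach: apply continuity + Darcy-Weisbach + hydraulic power, Q = A*v; hf = f*(L/D)*(v^2/(2g)); H = static + hf; P = rho*g*Q*H.
Step 1 — flow rate (continuity, Q = A*v):
  A = pi*(0.342/2)^2 = 0.091863 m^2
  Q = 0.091863 * 0.564 = 0.051811 m^3/s
Step 2 — friction head loss (Darcy-Weisbach):
  hf = 0.0299 * (403/0.342) * (0.564^2 / (2*9.81))
  hf = 0.57123 m
Step 3 — total head: H = 27 + 0.57123 = 27.571 m
Step 4 — hydraulic power (P = rho*g*Q*H):
  P = 1000 * 9.81 * 0.051811 * 27.571 = 14000 W
Therefore the hydraulic power required at the pump = 14000 W.


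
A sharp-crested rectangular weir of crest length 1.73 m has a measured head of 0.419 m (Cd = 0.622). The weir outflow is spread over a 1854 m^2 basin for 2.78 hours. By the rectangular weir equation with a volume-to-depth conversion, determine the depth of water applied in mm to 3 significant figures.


Approach: apply the rectangular weir equation with a volume-to-depth conversion, Q = (2/3)*Cd*L*sqrt(2g)*H^1.5; d = Q*t/A * 1000.
Step 1 — weir discharge:
  Q = (2/3)*0.622*1.73*sqrt(2*9.81)*0.419^1.5 = 0.86182 m^3/s
Step 2 — volume: V = 0.86182 * 2.78*3600 = 8625.1 m^3
Step 3 — depth: d = V/A * 1000 = 8625.1/1854 * 1000 = 4650 mm
Therefore the depth of water applied = 4650 mm.


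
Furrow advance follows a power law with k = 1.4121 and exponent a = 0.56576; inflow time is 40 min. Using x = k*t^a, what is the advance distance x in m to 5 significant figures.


x = 1.4121 * 40^0.56576 = 11.383 m
Therefore the advance distance x = 11.383 m.


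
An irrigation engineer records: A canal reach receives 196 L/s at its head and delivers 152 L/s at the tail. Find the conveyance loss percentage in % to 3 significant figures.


Approach: apply the conveyance loss ratio, loss% = ((Q_head - Q_tail)/Q_head)*100.
loss = ((196 - 152)/196)*100 = 22.4 %
Therefore the conveyance loss percentage = 22.4 %.


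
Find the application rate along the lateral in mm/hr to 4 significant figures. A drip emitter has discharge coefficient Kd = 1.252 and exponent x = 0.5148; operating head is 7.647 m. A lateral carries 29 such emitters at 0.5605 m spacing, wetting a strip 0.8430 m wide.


Approach: apply the emitter equation with a lateral mass balance, q = Kd*h^x; Q = n*q; rate = Q/(n*spacing*width).
Step 1 — single emitter flow (q = Kd*h^x):
  q = 1.252 * 7.647^0.5148 = 3.56801 L/hr
Step 2 — total lateral flow: Q = 29 * 3.56801 = 103.472 L/hr
Step 3 — wetted area: A = 29 * 0.5605 * 0.8430 = 13.7025 m^2
Step 4 — application rate: Q/A = 103.472/13.7025 = 7.551 mm/hr
Therefore the application rate along the lateral = 7.551 mm/hr.


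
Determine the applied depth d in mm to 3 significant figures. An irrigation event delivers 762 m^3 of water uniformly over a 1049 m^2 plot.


Approach: apply depth from volume over area, d = (V/A)*1000.
d = (762 / 1049) * 1000 = 726 mm
Therefore the applied depth d = 726 mm.


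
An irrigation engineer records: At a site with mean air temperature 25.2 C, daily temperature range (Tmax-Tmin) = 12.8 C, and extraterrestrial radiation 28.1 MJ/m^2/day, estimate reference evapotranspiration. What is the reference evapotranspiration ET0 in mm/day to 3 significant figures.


Approach: apply the Hargreaves-Samani method, ET0 = 0.0023*(Tmean+17.8)*sqrt(Tmax-Tmin)*0.408*Ra.
ET0 = 0.0023*(25.2+17.8)*sqrt(12.8)*0.408*28.1 = 4.06 mm/day
Therefore the reference evapotranspiration ET0 = 4.06 mm/day.


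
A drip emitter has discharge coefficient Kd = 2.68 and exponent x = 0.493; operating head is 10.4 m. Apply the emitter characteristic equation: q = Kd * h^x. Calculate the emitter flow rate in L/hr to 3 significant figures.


q = 2.68 * 10.4^0.493 = 8.50 L/hr
Therefore the emitter flow rate = 8.50 L/hr.


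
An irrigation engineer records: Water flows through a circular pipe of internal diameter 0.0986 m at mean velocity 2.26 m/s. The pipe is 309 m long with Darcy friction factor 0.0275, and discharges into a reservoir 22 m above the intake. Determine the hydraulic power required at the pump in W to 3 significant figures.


Approach: apply continuity + Darcy-Weisbach + hydraulic power, Q = A*v; hf = f*(L/D)*(v^2/(2g)); H = static + hf; P = rho*g*Q*H.
Step 1 — flow rate (continuity, Q = A*v):
  A = pi*(0.0986/2)^2 = 0.0076356 m^2
  Q = 0.0076356 * 2.26 = 0.017256 m^3/s
Step 2 — friction head loss (Darcy-Weisbach):
  hf = 0.0275 * (309/0.0986) * (2.26^2 / (2*9.81))
  hf = 22.435 m
Step 3 — total head: H = 22 + 22.435 = 44.435 m
Step 4 — hydraulic power (P = rho*g*Q*H):
  P = 1000 * 9.81 * 0.017256 * 44.435 = 7520 W
Therefore the hydraulic power required at the pump = 7520 W.


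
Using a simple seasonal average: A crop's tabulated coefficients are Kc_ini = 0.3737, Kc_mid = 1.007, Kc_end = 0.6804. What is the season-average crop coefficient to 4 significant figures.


Approach: apply a simple seasonal average, Kc_avg = (Kc_ini + Kc_mid + Kc_end)/3.
Kc_avg = (0.3737 + 1.007 + 0.6804)/3 = 0.6870
Therefore the season-average crop coefficient = 0.6870.


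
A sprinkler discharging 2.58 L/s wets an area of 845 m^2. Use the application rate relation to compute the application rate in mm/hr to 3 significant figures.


Approach: apply the application rate relation, rate = (Q/A)*3600.
rate = (2.58 / 845) * 3600 = 11.0 mm/hr
Therefore the application rate = 11.0 mm/hr.


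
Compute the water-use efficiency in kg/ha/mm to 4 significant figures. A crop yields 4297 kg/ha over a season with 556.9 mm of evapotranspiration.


Approach: apply the water-use efficiency ratio, WUE = yield/ET.
WUE = 4297 / 556.9 = 7.716 kg/ha/mm
Therefore the water-use efficiency = 7.716 kg/ha/mm.


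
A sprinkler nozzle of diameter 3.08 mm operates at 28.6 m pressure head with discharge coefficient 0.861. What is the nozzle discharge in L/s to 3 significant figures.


Approach: apply the orifice equation, Q = Cd*A*sqrt(2*g*h), A = pi*(d/2)^2.
A = pi*(3.08e-3/2)^2 = 7.4506e-06 m^2
Q = 0.861 * 7.4506e-06 * sqrt(2*9.81*28.6) * 1000 = 0.152 L/s
Therefore the nozzle discharge = 0.152 L/s.


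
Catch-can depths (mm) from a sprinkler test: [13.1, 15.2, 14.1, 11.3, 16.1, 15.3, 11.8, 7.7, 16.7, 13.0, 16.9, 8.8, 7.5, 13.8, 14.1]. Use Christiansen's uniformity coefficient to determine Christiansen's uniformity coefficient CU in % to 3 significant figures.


Approach: apply Christiansen's uniformity coefficient, CU = (1 - mean_abs_deviation/mean)*100.
mean = 13.027 mm
mean |d_i - mean| = 2.4080 mm
CU = (1 - 2.4080/13.027)*100 = 81.5 %
Therefore Christiansen's uniformity coefficient CU = 81.5 %.


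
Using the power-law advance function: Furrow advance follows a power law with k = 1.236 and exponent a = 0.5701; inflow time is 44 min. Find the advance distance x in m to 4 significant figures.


Approach: apply the power-law advance function, x = k*t^a.
x = 1.236 * 44^0.5701 = 10.69 m
Therefore the advance distance x = 10.69 m.


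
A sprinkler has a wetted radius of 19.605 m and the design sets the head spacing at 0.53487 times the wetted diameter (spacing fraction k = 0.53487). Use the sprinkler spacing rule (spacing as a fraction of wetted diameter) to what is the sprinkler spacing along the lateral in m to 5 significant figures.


Approach: apply the sprinkler spacing rule (spacing as a fraction of wetted diameter), S = k*(2*R).
S = 0.53487 * (2 * 19.605) = 20.972 m
Therefore the sprinkler spacing along the lateral = 20.972 m.


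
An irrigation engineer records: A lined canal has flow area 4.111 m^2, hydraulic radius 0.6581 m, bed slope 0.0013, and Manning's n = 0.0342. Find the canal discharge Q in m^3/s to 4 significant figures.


Approach: apply Manning's equation, Q = (1/n)*A*R^(2/3)*S^(1/2).
Q = (1/0.0342) * 4.111 * 0.6581^(2/3) * 0.0013^(1/2) = 3.279 m^3/s
Therefore the canal discharge Q = 3.279 m^3/s.


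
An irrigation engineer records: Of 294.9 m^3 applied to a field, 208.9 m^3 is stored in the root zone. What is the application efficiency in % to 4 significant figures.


Approach: apply the application efficiency ratio, Ea = (stored/applied)*100.
Ea = (208.9/294.9)*100 = 70.84 %
Therefore the application efficiency = 70.84 %.


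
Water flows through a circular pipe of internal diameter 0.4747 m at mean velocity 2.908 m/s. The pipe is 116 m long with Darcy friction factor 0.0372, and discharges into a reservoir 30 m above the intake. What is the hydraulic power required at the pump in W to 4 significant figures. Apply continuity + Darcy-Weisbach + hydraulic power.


Approach: apply continuity + Darcy-Weisbach + hydraulic power, Q = A*v; hf = f*(L/D)*(v^2/(2g)); H = static + hf; P = rho*g*Q*H.
Step 1 — flow rate (continuity, Q = A*v):
  A = pi*(0.4747/2)^2 = 0.176982 m^2
  Q = 0.176982 * 2.908 = 0.514663 m^3/s
Step 2 — friction head loss (Darcy-Weisbach):
  hf = 0.0372 * (116/0.4747) * (2.908^2 / (2*9.81))
  hf = 3.91806 m
Step 3 — total head: H = 30 + 3.91806 = 33.9181 m
Step 4 — hydraulic power (P = rho*g*Q*H):
  P = 1000 * 9.81 * 0.514663 * 33.9181 = 171200 W
Therefore the hydraulic power required at the pump = 171200 W.


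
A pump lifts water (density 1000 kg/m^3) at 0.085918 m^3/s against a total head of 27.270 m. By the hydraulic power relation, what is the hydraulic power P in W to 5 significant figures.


Approach: apply the hydraulic power relation, P = rho*g*Q*H.
P = 1000 * 9.81 * 0.085918 * 27.270 = 22985 W
Therefore the hydraulic power P = 22985 W.


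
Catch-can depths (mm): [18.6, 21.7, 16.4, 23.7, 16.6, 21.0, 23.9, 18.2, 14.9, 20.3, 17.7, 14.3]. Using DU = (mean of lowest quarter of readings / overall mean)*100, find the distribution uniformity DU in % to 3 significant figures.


sorted lowest 3 of 12: [14.3, 14.9, 16.4] -> mean = 15.200 mm
overall mean = 18.942 mm
DU = (15.200/18.942)*100 = 80.2 %
Therefore the distribution uniformity DU = 80.2 %.


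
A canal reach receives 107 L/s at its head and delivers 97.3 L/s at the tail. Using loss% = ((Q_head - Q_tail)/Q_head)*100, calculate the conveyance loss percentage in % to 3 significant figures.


loss = ((107 - 97.3)/107)*100 = 9.07 %
Therefore the conveyance loss percentage = 9.07 %.


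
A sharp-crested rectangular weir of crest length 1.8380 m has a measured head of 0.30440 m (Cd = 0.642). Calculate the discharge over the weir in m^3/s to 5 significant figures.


Approach: apply the rectangular weir equation, Q = (2/3)*Cd*L*sqrt(2g)*H^1.5.
Q = (2/3)*0.642*1.8380*sqrt(2*9.81)*0.30440^1.5 = 0.58520 m^3/s
Therefore the discharge over the weir = 0.58520 m^3/s.


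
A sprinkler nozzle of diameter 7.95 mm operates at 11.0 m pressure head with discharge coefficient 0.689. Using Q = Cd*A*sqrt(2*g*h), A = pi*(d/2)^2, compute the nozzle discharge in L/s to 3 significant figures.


A = pi*(7.95e-3/2)^2 = 4.9639e-05 m^2
Q = 0.689 * 4.9639e-05 * sqrt(2*9.81*11.0) * 1000 = 0.502 L/s
Therefore the nozzle discharge = 0.502 L/s.


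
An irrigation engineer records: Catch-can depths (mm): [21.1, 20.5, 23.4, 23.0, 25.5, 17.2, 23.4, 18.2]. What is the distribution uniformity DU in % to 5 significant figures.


Approach: apply the low-quarter distribution uniformity, DU = (mean of lowest quarter of readings / overall mean)*100.
sorted lowest 2 of 8: [17.2, 18.2] -> mean = 17.70000 mm
overall mean = 21.53750 mm
DU = (17.70000/21.53750)*100 = 82.182 %
Therefore the distribution uniformity DU = 82.182 %.


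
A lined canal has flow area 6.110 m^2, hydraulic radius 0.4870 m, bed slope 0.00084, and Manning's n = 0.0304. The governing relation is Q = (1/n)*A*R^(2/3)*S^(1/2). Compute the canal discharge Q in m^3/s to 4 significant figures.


Q = (1/0.0304) * 6.110 * 0.4870^(2/3) * 0.00084^(1/2) = 3.606 m^3/s
Therefore the canal discharge Q = 3.606 m^3/s.


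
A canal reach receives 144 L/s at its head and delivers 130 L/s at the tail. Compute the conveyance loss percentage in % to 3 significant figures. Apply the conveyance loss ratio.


Approach: apply the conveyance loss ratio, loss% = ((Q_head - Q_tail)/Q_head)*100.
loss = ((144 - 130)/144)*100 = 9.72 %
Therefore the conveyance loss percentage = 9.72 %.
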